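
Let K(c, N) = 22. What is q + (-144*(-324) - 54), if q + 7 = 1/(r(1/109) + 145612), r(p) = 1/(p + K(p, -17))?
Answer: 16276719026114/349323297 ≈ 46595.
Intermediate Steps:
r(p) = 1/(22 + p) (r(p) = 1/(p + 22) = 1/(22 + p))
q = -2445260680/349323297 (q = -7 + 1/(1/(22 + 1/109) + 145612) = -7 + 1/(1/(2399/109) + 145612) = -7 + 1/(109/2399 + 145612) = -7 + 1/(349323297/2399) = -7 + 2399/349323297 = -2445260680/349323297 ≈ -7.0000)
q + (-144*(-324) - 54) = -2445260680/349323297 + (-144*(-324) - 54) = -2445260680/349323297 + (46656 - 54) = -2445260680/349323297 + 46602 = 16276719026114/349323297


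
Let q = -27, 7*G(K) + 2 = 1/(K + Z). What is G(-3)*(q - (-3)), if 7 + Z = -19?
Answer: 1416/203 ≈ 6.9754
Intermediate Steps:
Z = -26 (Z = -7 - 19 = -26)
G(K) = -2/7 + 1/(7*(-26 + K)) (G(K) = -2/7 + 1/(7*(K - 26)) = -2/7 + 1/(7*(-26 + K)))
G(-3)*(q - (-3)) = ((53 - 2*(-3))/(7*(-26 - 3)))*(-27 - (-3)) = ((⅐)*(53 + 6)/(-29))*(-27 - 1*(-3)) = ((⅐)*(-1/29)*59)*(-27 + 3) = -59/203*(-24) = 1416/203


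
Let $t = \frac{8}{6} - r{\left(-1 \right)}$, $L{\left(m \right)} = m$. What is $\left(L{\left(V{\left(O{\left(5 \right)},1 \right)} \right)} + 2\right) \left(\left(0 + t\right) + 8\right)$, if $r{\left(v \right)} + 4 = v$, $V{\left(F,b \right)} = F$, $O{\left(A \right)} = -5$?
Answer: $-43$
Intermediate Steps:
$r{\left(v \right)} = -4 + v$
$t = \frac{19}{3}$ ($t = \frac{8}{6} - \left(-4 - 1\right) = 8 \cdot \frac{1}{6} - -5 = \frac{4}{3} + 5 = \frac{19}{3} \approx 6.3333$)
$\left(L{\left(V{\left(O{\left(5 \right)},1 \right)} \right)} + 2\right) \left(\left(0 + t\right) + 8\right) = \left(-5 + 2\right) \left(\left(0 + \frac{19}{3}\right) + 8\right) = - 3 \left(\frac{19}{3} + 8\right) = \left(-3\right) \frac{43}{3} = -43$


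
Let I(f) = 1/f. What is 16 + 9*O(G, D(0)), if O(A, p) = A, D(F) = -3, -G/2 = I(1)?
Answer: -2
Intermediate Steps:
G = -2 (G = -2/1 = -2*1 = -2)
16 + 9*O(G, D(0)) = 16 + 9*(-2) = 16 - 18 = -2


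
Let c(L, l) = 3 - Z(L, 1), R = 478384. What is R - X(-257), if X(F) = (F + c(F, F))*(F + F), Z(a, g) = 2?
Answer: 346800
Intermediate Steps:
c(L, l) = 1 (c(L, l) = 3 - 1*2 = 3 - 2 = 1)
X(F) = 2*F*(1 + F) (X(F) = (F + 1)*(F + F) = (1 + F)*(2*F) = 2*F*(1 + F))
R - X(-257) = 478384 - 2*(-257)*(1 - 257) = 478384 - 2*(-257)*(-256) = 478384 - 1*131584 = 478384 - 131584 = 346800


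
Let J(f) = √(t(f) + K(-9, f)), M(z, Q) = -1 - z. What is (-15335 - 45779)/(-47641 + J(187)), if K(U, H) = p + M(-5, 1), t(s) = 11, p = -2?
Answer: 1455766037/1134832434 + 30557*√13/1134832434 ≈ 1.2829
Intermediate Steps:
K(U, H) = 2 (K(U, H) = -2 + (-1 - 1*(-5)) = -2 + (-1 + 5) = -2 + 4 = 2)
J(f) = √13 (J(f) = √(11 + 2) = √13)
(-15335 - 45779)/(-47641 + J(187)) = (-15335 - 45779)/(-47641 + √13) = -61114/(-47641 + √13)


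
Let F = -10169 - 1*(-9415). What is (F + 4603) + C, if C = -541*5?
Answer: 1144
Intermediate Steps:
F = -754 (F = -10169 + 9415 = -754)
C = -2705
(F + 4603) + C = (-754 + 4603) - 2705 = 3849 - 2705 = 1144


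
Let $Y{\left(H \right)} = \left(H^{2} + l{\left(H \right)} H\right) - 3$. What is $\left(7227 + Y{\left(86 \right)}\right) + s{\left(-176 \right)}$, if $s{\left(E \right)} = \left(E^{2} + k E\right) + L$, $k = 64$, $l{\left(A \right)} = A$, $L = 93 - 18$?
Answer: $41803$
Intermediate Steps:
$L = 75$ ($L = 93 - 18 = 75$)
$s{\left(E \right)} = 75 + E^{2} + 64 E$ ($s{\left(E \right)} = \left(E^{2} + 64 E\right) + 75 = 75 + E^{2} + 64 E$)
$Y{\left(H \right)} = -3 + 2 H^{2}$ ($Y{\left(H \right)} = \left(H^{2} + H H\right) - 3 = \left(H^{2} + H^{2}\right) - 3 = 2 H^{2} - 3 = -3 + 2 H^{2}$)
$\left(7227 + Y{\left(86 \right)}\right) + s{\left(-176 \right)} = \left(7227 - \left(3 - 2 \cdot 86^{2}\right)\right) + \left(75 + \left(-176\right)^{2} + 64 \left(-176\right)\right) = \left(7227 + \left(-3 + 2 \cdot 7396\right)\right) + \left(75 + 30976 - 11264\right) = \left(7227 + \left(-3 + 14792\right)\right) + 19787 = \left(7227 + 14789\right) + 19787 = 22016 + 19787 = 41803$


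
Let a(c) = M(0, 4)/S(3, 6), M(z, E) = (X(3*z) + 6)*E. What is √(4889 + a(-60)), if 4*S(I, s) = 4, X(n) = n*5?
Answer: 17*√17 ≈ 70.093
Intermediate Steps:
X(n) = 5*n
S(I, s) = 1 (S(I, s) = (¼)*4 = 1)
M(z, E) = E*(6 + 15*z) (M(z, E) = (5*(3*z) + 6)*E = (15*z + 6)*E = (6 + 15*z)*E = E*(6 + 15*z))
a(c) = 24 (a(c) = (3*4*(2 + 5*0))/1 = (3*4*(2 + 0))*1 = (3*4*2)*1 = 24*1 = 24)
√(4889 + a(-60)) = √(4889 + 24) = √4913 = 17*√17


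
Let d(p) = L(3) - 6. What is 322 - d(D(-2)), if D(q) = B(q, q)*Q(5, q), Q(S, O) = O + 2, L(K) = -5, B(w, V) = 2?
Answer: 333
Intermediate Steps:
Q(S, O) = 2 + O
D(q) = 4 + 2*q (D(q) = 2*(2 + q) = 4 + 2*q)
d(p) = -11 (d(p) = -5 - 6 = -11)
322 - d(D(-2)) = 322 - 1*(-11) = 322 + 11 = 333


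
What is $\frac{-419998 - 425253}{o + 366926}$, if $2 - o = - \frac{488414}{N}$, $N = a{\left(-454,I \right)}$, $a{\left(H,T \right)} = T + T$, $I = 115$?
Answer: $- \frac{97203865}{42440927} \approx -2.2903$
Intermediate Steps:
$a{\left(H,T \right)} = 2 T$
$N = 230$ ($N = 2 \cdot 115 = 230$)
$o = \frac{244437}{115}$ ($o = 2 - - \frac{488414}{230} = 2 - \left(-488414\right) \frac{1}{230} = 2 - - \frac{244207}{115} = 2 + \frac{244207}{115} = \frac{244437}{115} \approx 2125.5$)
$\frac{-419998 - 425253}{o + 366926} = \frac{-419998 - 425253}{\frac{244437}{115} + 366926} = - \frac{845251}{\frac{42440927}{115}} = \left(-845251\right) \frac{115}{42440927} = - \frac{97203865}{42440927}$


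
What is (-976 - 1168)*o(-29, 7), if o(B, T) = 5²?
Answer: -53600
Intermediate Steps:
o(B, T) = 25
(-976 - 1168)*o(-29, 7) = (-976 - 1168)*25 = -2144*25 = -53600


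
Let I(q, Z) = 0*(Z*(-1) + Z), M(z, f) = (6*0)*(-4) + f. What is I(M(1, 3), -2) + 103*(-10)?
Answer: -1030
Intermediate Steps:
M(z, f) = f (M(z, f) = 0*(-4) + f = 0 + f = f)
I(q, Z) = 0 (I(q, Z) = 0*(-Z + Z) = 0*0 = 0)
I(M(1, 3), -2) + 103*(-10) = 0 + 103*(-10) = 0 - 1030 = -1030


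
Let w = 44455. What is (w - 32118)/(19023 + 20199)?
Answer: 12337/39222 ≈ 0.31454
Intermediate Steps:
(w - 32118)/(19023 + 20199) = (44455 - 32118)/(19023 + 20199) = 12337/39222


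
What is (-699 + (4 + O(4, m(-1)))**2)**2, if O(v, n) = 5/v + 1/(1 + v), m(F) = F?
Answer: 71673462961/160000 ≈ 4.4796e+5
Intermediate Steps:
O(v, n) = 1/(1 + v) + 5/v (O(v, n) = 5/v + 1/(1 + v) = 1/(1 + v) + 5/v)
(-699 + (4 + O(4, m(-1)))**2)**2 = (-699 + (4 + (5 + 6*4)/(4*(1 + 4)))**2)**2 = (-699 + (4 + (1/4)*(5 + 24)/5)**2)**2 = (-699 + (4 + (1/4)*(1/5)*29)**2)**2 = (-699 + (4 + 29/20)**2)**2 = (-699 + (109/20)**2)**2 = (-699 + 11881/400)**2 = (-267719/400)**2 = 71673462961/160000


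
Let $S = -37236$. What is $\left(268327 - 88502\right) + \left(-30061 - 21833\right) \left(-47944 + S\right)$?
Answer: $4420510745$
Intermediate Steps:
$\left(268327 - 88502\right) + \left(-30061 - 21833\right) \left(-47944 + S\right) = \left(268327 - 88502\right) + \left(-30061 - 21833\right) \left(-47944 - 37236\right) = 179825 - -4420330920 = 179825 + 4420330920 = 4420510745$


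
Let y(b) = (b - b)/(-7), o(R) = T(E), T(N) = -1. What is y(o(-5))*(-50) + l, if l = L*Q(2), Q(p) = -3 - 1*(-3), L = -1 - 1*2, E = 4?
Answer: 0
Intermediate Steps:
o(R) = -1
y(b) = 0 (y(b) = 0*(-1/7) = 0)
L = -3 (L = -1 - 2 = -3)
Q(p) = 0 (Q(p) = -3 + 3 = 0)
l = 0 (l = -3*0 = 0)
y(o(-5))*(-50) + l = 0*(-50) + 0 = 0 + 0 = 0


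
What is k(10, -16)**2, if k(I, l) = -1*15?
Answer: 225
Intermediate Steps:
k(I, l) = -15
k(10, -16)**2 = (-15)**2 = 225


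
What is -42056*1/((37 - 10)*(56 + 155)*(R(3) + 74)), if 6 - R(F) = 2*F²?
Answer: -21028/176607 ≈ -0.11907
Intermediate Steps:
R(F) = 6 - 2*F²
-42056*1/((37 - 10)*(56 + 155)*(R(3) + 74)) = -42056*1/((37 - 10)*(56 + 155)*((6 - 2*3²) + 74)) = -42056*1/(5697*((6 - 2*9) + 74)) = -42056*1/(5697*((6 - 18) + 74)) = -42056*1/(5697*(-12 + 74)) = -42056/(211*(62*27)) = -42056/(211*1674) = -42056/353214 = -42056*1/353214 = -21028/176607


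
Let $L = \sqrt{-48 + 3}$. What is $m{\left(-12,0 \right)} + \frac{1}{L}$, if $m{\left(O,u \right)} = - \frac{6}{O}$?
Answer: $\frac{1}{2} - \frac{i \sqrt{5}}{15} \approx 0.5 - 0.14907 i$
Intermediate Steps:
$L = 3 i \sqrt{5}$ ($L = \sqrt{-45} = 3 i \sqrt{5} \approx 6.7082 i$)
$m{\left(-12,0 \right)} + \frac{1}{L} = - \frac{6}{-12} + \frac{1}{3 i \sqrt{5}} = \left(-6\right) \left(- \frac{1}{12}\right) - \frac{i \sqrt{5}}{15} = \frac{1}{2} - \frac{i \sqrt{5}}{15}$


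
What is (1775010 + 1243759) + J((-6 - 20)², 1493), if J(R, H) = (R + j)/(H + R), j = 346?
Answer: 6547710983/2169 ≈ 3.0188e+6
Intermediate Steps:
J(R, H) = (346 + R)/(H + R) (J(R, H) = (R + 346)/(H + R) = (346 + R)/(H + R))
(1775010 + 1243759) + J((-6 - 20)², 1493) = (1775010 + 1243759) + (346 + (-6 - 20)²)/(1493 + (-6 - 20)²) = 3018769 + (346 + (-26)²)/(1493 + (-26)²) = 3018769 + (346 + 676)/(1493 + 676) = 3018769 + 1022/2169 = 6547710983/2169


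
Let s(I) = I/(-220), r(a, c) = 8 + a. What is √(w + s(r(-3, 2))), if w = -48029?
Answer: I*√23246047/22 ≈ 219.16*I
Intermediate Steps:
s(I) = -I/220 (s(I) = I*(-1/220) = -I/220)
√(w + s(r(-3, 2))) = √(-48029 - (8 - 3)/220) = √(-48029 - 1/220*5) = √(-48029 - 1/44) = √(-2113277/44) = I*√23246047/22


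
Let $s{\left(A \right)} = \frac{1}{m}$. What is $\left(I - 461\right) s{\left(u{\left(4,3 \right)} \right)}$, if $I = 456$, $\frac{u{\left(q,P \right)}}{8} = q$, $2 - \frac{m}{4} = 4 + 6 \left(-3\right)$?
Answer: $- \frac{5}{64} \approx -0.078125$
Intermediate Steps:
$m = 64$ ($m = 8 - 4 \left(4 + 6 \left(-3\right)\right) = 8 - 4 \left(4 - 18\right) = 8 - -56 = 8 + 56 = 64$)
$u{\left(q,P \right)} = 8 q$
$s{\left(A \right)} = \frac{1}{64}$
$\left(I - 461\right) s{\left(u{\left(4,3 \right)} \right)} = \left(456 - 461\right) \frac{1}{64} = \left(-5\right) \frac{1}{64} = - \frac{5}{64}$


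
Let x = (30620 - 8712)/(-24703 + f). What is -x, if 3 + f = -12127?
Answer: 21908/36833 ≈ 0.59479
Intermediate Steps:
f = -12130 (f = -3 - 12127 = -12130)
x = -21908/36833 (x = (30620 - 8712)/(-24703 - 12130) = 21908/(-36833) = 21908*(-1/36833) = -21908/36833 ≈ -0.59479)
-x = -1*(-21908/36833) = 21908/36833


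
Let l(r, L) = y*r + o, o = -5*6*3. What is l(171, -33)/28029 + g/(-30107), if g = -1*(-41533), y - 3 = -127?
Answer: -601742305/281289701 ≈ -2.1392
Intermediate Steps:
y = -124 (y = 3 - 127 = -124)
o = -90 (o = -30*3 = -90)
l(r, L) = -90 - 124*r (l(r, L) = -124*r - 90 = -90 - 124*r)
g = 41533
l(171, -33)/28029 + g/(-30107) = (-90 - 124*171)/28029 + 41533/(-30107) = (-90 - 21204)*(1/28029) + 41533*(-1/30107) = -21294*1/28029 - 41533/30107 = -7098/9343 - 41533/30107 = -601742305/281289701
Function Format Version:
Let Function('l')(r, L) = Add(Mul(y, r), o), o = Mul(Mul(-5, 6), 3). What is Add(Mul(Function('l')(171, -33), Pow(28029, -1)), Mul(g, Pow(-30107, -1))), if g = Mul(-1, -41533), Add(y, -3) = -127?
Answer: Rational(-601742305, 281289701) ≈ -2.1392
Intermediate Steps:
y = -124 (y = Add(3, -127) = -124)
o = -90 (o = Mul(-30, 3) = -90)
Function('l')(r, L) = Add(-90, Mul(-124, r)) (Function('l')(r, L) = Add(Mul(-124, r), -90) = Add(-90, Mul(-124, r)))
g = 41533
Add(Mul(Function('l')(171, -33), Pow(28029, -1)), Mul(g, Pow(-30107, -1))) = Add(Mul(Add(-90, Mul(-124, 171)), Pow(28029, -1)), Mul(41533, Pow(-30107, -1))) = Add(Mul(Add(-90, -21204), Rational(1, 28029)), Mul(41533, Rational(-1, 30107))) = Add(Mul(-21294, Rational(1, 28029)), Rational(-41533, 30107)) = Add(Rational(-7098, 9343), Rational(-41533, 30107)) = Rational(-601742305, 281289701)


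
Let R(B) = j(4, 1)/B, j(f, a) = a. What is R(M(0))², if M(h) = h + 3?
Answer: ⅑ ≈ 0.11111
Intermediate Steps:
M(h) = 3 + h
R(B) = 1/B
R(M(0))² = (1/(3 + 0))² = (1/3)² = (⅓)² = ⅑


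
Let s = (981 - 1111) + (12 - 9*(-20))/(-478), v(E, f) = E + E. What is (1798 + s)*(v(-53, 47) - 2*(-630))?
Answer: 459933624/239 ≈ 1.9244e+6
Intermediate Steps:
v(E, f) = 2*E
s = -31166/239 (s = -130 + (12 + 180)*(-1/478) = -130 + 192*(-1/478) = -130 - 96/239 = -31166/239 ≈ -130.40)
(1798 + s)*(v(-53, 47) - 2*(-630)) = (1798 - 31166/239)*(2*(-53) - 2*(-630)) = 398556*(-106 + 1260)/239 = (398556/239)*1154 = 459933624/239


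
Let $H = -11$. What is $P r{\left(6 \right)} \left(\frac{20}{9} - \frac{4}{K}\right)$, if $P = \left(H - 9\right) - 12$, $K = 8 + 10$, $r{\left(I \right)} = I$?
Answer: $-384$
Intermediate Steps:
$K = 18$
$P = -32$ ($P = \left(-11 - 9\right) - 12 = -20 - 12 = -32$)
$P r{\left(6 \right)} \left(\frac{20}{9} - \frac{4}{K}\right) = \left(-32\right) 6 \left(\frac{20}{9} - \frac{4}{18}\right) = - 192 \left(20 \cdot \frac{1}{9} - \frac{2}{9}\right) = - 192 \left(\frac{20}{9} - \frac{2}{9}\right) = \left(-192\right) 2 = -384$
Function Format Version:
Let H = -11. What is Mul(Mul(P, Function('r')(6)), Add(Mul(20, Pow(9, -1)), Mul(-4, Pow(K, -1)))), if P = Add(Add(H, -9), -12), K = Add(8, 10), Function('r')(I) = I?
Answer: -384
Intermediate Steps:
K = 18
P = -32 (P = Add(Add(-11, -9), -12) = Add(-20, -12) = -32)
Mul(Mul(P, Function('r')(6)), Add(Mul(20, Pow(9, -1)), Mul(-4, Pow(K, -1)))) = Mul(Mul(-32, 6), Add(Mul(20, Pow(9, -1)), Mul(-4, Pow(18, -1)))) = Mul(-192, Add(Mul(20, Rational(1, 9)), Mul(-4, Rational(1, 18)))) = Mul(-192, Add(Rational(20, 9), Rational(-2, 9))) = Mul(-192, 2) = -384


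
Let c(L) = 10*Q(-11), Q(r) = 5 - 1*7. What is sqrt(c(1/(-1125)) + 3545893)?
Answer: sqrt(3545873) ≈ 1883.0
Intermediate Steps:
Q(r) = -2 (Q(r) = 5 - 7 = -2)
c(L) = -20 (c(L) = 10*(-2) = -20)
sqrt(c(1/(-1125)) + 3545893) = sqrt(-20 + 3545893) = sqrt(3545873)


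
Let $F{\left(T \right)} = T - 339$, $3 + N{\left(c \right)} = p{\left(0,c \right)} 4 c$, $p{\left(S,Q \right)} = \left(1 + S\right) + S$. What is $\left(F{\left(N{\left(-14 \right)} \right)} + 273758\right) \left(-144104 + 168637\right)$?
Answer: $6706340880$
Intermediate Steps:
$p{\left(S,Q \right)} = 1 + 2 S$
$N{\left(c \right)} = -3 + 4 c$ ($N{\left(c \right)} = -3 + \left(1 + 2 \cdot 0\right) 4 c = -3 + \left(1 + 0\right) 4 c = -3 + 1 \cdot 4 c = -3 + 4 c$)
$F{\left(T \right)} = -339 + T$ ($F{\left(T \right)} = T - 339 = -339 + T$)
$\left(F{\left(N{\left(-14 \right)} \right)} + 273758\right) \left(-144104 + 168637\right) = \left(\left(-339 + \left(-3 + 4 \left(-14\right)\right)\right) + 273758\right) \left(-144104 + 168637\right) = \left(\left(-339 - 59\right) + 273758\right) 24533 = \left(-398 + 273758\right) 24533 = 273360 \cdot 24533 = 6706340880$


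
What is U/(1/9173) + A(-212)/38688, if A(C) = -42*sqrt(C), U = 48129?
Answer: 441487317 - 7*I*sqrt(53)/3224 ≈ 4.4149e+8 - 0.015807*I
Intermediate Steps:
U/(1/9173) + A(-212)/38688 = 48129/(1/9173) - 84*I*sqrt(53)/38688 = 48129/(1/9173) - 84*I*sqrt(53)*(1/38688) = 48129*9173 - 84*I*sqrt(53)*(1/38688) = 441487317 - 7*I*sqrt(53)/3224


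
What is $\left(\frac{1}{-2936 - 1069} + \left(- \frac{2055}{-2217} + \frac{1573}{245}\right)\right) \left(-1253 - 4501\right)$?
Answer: $- \frac{291950195114}{6905955} \approx -42275.0$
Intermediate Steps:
$\left(\frac{1}{-2936 - 1069} + \left(- \frac{2055}{-2217} + \frac{1573}{245}\right)\right) \left(-1253 - 4501\right) = \left(\frac{1}{-4005} + \left(\left(-2055\right) \left(- \frac{1}{2217}\right) + 1573 \cdot \frac{1}{245}\right)\right) \left(-5754\right) = \left(- \frac{1}{4005} + \left(\frac{685}{739} + \frac{1573}{245}\right)\right) \left(-5754\right) = \left(- \frac{1}{4005} + \frac{1330272}{181055}\right) \left(-5754\right) = \frac{1065511661}{145025055} \left(-5754\right) = - \frac{291950195114}{6905955}$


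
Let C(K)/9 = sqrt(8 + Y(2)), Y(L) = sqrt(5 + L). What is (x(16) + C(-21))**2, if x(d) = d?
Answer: (16 + 9*sqrt(8 + sqrt(7)))**2 ≈ 2058.0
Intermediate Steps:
C(K) = 9*sqrt(8 + sqrt(7)) (C(K) = 9*sqrt(8 + sqrt(5 + 2)) = 9*sqrt(8 + sqrt(7)))
(x(16) + C(-21))**2 = (16 + 9*sqrt(8 + sqrt(7)))**2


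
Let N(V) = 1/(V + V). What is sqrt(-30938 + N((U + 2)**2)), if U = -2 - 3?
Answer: I*sqrt(1113766)/6 ≈ 175.89*I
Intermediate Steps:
U = -5
N(V) = 1/(2*V)
sqrt(-30938 + N((U + 2)**2)) = sqrt(-30938 + 1/(2*((-5 + 2)**2))) = sqrt(-30938 + 1/(2*((-3)**2))) = sqrt(-30938 + (1/2)/9) = sqrt(-30938 + (1/2)*(1/9)) = sqrt(-30938 + 1/18) = sqrt(-556883/18) = I*sqrt(1113766)/6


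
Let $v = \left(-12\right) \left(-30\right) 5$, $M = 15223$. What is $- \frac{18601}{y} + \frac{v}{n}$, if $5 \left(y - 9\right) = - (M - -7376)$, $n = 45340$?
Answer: $\frac{212872195}{51129918} \approx 4.1634$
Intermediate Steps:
$y = - \frac{22554}{5}$ ($y = 9 + \frac{\left(-1\right) \left(15223 - -7376\right)}{5} = 9 + \frac{\left(-1\right) \left(15223 + 7376\right)}{5} = 9 + \frac{\left(-1\right) 22599}{5} = 9 + \frac{1}{5} \left(-22599\right) = 9 - \frac{22599}{5} = - \frac{22554}{5} \approx -4510.8$)
$v = 1800$ ($v = 360 \cdot 5 = 1800$)
$- \frac{18601}{y} + \frac{v}{n} = - \frac{18601}{- \frac{22554}{5}} + \frac{1800}{45340} = \left(-18601\right) \left(- \frac{5}{22554}\right) + 1800 \cdot \frac{1}{45340} = \frac{93005}{22554} + \frac{90}{2267} = \frac{212872195}{51129918}$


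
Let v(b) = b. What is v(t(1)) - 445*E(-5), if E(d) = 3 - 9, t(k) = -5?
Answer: 2665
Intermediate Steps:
E(d) = -6
v(t(1)) - 445*E(-5) = -5 - 445*(-6) = -5 + 2670 = 2665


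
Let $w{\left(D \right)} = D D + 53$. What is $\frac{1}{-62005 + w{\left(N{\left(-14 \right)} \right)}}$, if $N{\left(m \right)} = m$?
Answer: $- \frac{1}{61756} \approx -1.6193 \cdot 10^{-5}$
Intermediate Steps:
$w{\left(D \right)} = 53 + D^{2}$ ($w{\left(D \right)} = D^{2} + 53 = 53 + D^{2}$)
$\frac{1}{-62005 + w{\left(N{\left(-14 \right)} \right)}} = \frac{1}{-62005 + \left(53 + \left(-14\right)^{2}\right)} = \frac{1}{-62005 + \left(53 + 196\right)} = \frac{1}{-62005 + 249} = \frac{1}{-61756} = - \frac{1}{61756}$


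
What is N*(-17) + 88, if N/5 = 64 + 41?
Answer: -8837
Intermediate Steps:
N = 525 (N = 5*(64 + 41) = 5*105 = 525)
N*(-17) + 88 = 525*(-17) + 88 = -8925 + 88 = -8837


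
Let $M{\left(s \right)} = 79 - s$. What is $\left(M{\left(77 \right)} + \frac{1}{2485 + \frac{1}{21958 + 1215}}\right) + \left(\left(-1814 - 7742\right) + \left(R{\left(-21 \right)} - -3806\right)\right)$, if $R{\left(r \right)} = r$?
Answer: $- \frac{332207299541}{57584906} \approx -5769.0$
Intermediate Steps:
$\left(M{\left(77 \right)} + \frac{1}{2485 + \frac{1}{21958 + 1215}}\right) + \left(\left(-1814 - 7742\right) + \left(R{\left(-21 \right)} - -3806\right)\right) = \left(\left(79 - 77\right) + \frac{1}{2485 + \frac{1}{21958 + 1215}}\right) - 5771 = \left(\left(79 - 77\right) + \frac{1}{2485 + \frac{1}{23173}}\right) + \left(-9556 + \left(-21 + 3806\right)\right) = \left(2 + \frac{1}{2485 + \frac{1}{23173}}\right) + \left(-9556 + 3785\right) = \left(2 + \frac{1}{\frac{57584906}{23173}}\right) - 5771 = \left(2 + \frac{23173}{57584906}\right) - 5771 = \frac{115192985}{57584906} - 5771 = - \frac{332207299541}{57584906}$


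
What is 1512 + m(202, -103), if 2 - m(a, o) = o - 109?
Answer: 1726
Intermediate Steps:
m(a, o) = 111 - o (m(a, o) = 2 - (o - 109) = 2 - (-109 + o) = 2 + (109 - o) = 111 - o)
1512 + m(202, -103) = 1512 + (111 - 1*(-103)) = 1512 + (111 + 103) = 1512 + 214 = 1726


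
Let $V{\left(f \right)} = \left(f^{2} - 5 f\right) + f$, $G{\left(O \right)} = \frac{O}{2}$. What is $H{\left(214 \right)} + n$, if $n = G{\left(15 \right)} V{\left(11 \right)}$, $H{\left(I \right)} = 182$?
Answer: $\frac{1519}{2} \approx 759.5$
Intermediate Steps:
$G{\left(O \right)} = \frac{O}{2}$ ($G{\left(O \right)} = O \frac{1}{2} = \frac{O}{2}$)
$V{\left(f \right)} = f^{2} - 4 f$
$n = \frac{1155}{2}$ ($n = \frac{1}{2} \cdot 15 \cdot 11 \left(-4 + 11\right) = \frac{15 \cdot 11 \cdot 7}{2} = \frac{15}{2} \cdot 77 = \frac{1155}{2} \approx 577.5$)
$H{\left(214 \right)} + n = 182 + \frac{1155}{2} = \frac{1519}{2}$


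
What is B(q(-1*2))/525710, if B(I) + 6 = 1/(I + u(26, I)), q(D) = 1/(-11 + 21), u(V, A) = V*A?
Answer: -76/7097085 ≈ -1.0709e-5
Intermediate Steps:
u(V, A) = A*V
q(D) = ⅒ (q(D) = 1/10 = ⅒)
B(I) = -6 + 1/(27*I) (B(I) = -6 + 1/(I + I*26) = -6 + 1/(I + 26*I) = -6 + 1/(27*I))
B(q(-1*2))/525710 = (-6 + 1/(27*(⅒)))/525710 = (-6 + (1/27)*10)*(1/525710) = (-6 + 10/27)*(1/525710) = -152/27*1/525710 = -76/7097085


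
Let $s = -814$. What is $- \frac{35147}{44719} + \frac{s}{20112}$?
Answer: $- \frac{371638865}{449694264} \approx -0.82643$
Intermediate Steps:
$- \frac{35147}{44719} + \frac{s}{20112} = - \frac{35147}{44719} - \frac{814}{20112} = \left(-35147\right) \frac{1}{44719} - \frac{407}{10056} = - \frac{35147}{44719} - \frac{407}{10056} = - \frac{371638865}{449694264}$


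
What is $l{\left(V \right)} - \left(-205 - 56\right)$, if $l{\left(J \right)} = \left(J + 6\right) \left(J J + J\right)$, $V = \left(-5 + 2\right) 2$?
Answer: $261$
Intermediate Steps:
$V = -6$ ($V = \left(-3\right) 2 = -6$)
$l{\left(J \right)} = \left(6 + J\right) \left(J + J^{2}\right)$ ($l{\left(J \right)} = \left(6 + J\right) \left(J^{2} + J\right) = \left(6 + J\right) \left(J + J^{2}\right)$)
$l{\left(V \right)} - \left(-205 - 56\right) = - 6 \left(6 + \left(-6\right)^{2} + 7 \left(-6\right)\right) - \left(-205 - 56\right) = - 6 \left(6 + 36 - 42\right) - \left(-205 - 56\right) = \left(-6\right) 0 - -261 = 0 + 261 = 261$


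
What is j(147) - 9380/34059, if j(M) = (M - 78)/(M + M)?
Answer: -135883/3337782 ≈ -0.040711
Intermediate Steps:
j(M) = (-78 + M)/(2*M) (j(M) = (-78 + M)/((2*M)) = (-78 + M)*(1/(2*M)) = (-78 + M)/(2*M))
j(147) - 9380/34059 = (1/2)*(-78 + 147)/147 - 9380/34059 = (1/2)*(1/147)*69 - 9380/34059 = 23/98 - 1*9380/34059 = 23/98 - 9380/34059 = -135883/3337782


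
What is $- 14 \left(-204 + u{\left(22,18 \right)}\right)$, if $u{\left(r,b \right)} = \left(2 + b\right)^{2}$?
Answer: $-2744$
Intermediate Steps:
$- 14 \left(-204 + u{\left(22,18 \right)}\right) = - 14 \left(-204 + \left(2 + 18\right)^{2}\right) = - 14 \left(-204 + 20^{2}\right) = - 14 \left(-204 + 400\right) = \left(-14\right) 196 = -2744$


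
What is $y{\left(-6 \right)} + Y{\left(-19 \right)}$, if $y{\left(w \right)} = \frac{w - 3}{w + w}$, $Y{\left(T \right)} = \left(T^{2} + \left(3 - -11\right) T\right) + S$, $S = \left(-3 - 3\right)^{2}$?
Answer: $\frac{527}{4} \approx 131.75$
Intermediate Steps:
$S = 36$ ($S = \left(-6\right)^{2} = 36$)
$Y{\left(T \right)} = 36 + T^{2} + 14 T$ ($Y{\left(T \right)} = \left(T^{2} + \left(3 - -11\right) T\right) + 36 = \left(T^{2} + \left(3 + 11\right) T\right) + 36 = \left(T^{2} + 14 T\right) + 36 = 36 + T^{2} + 14 T$)
$y{\left(w \right)} = \frac{-3 + w}{2 w}$
$y{\left(-6 \right)} + Y{\left(-19 \right)} = \frac{-3 - 6}{2 \left(-6\right)} + \left(36 + \left(-19\right)^{2} + 14 \left(-19\right)\right) = \frac{1}{2} \left(- \frac{1}{6}\right) \left(-9\right) + \left(36 + 361 - 266\right) = \frac{3}{4} + 131 = \frac{527}{4}$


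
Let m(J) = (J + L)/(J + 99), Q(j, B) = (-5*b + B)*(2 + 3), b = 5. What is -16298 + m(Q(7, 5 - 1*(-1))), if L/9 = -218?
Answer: -67249/4 ≈ -16812.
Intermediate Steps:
L = -1962 (L = 9*(-218) = -1962)
Q(j, B) = -125 + 5*B (Q(j, B) = (-5*5 + B)*(2 + 3) = (-25 + B)*5 = -125 + 5*B)
m(J) = (-1962 + J)/(99 + J) (m(J) = (J - 1962)/(J + 99) = (-1962 + J)/(99 + J))
-16298 + m(Q(7, 5 - 1*(-1))) = -16298 + (-1962 + (-125 + 5*(5 - 1*(-1))))/(99 + (-125 + 5*(5 - 1*(-1)))) = -16298 + (-1962 + (-125 + 5*(5 + 1)))/(99 + (-125 + 5*(5 + 1))) = -16298 + (-1962 + (-125 + 5*6))/(99 + (-125 + 5*6)) = -16298 + (-1962 + (-125 + 30))/(99 + (-125 + 30)) = -16298 + (-1962 - 95)/(99 - 95) = -16298 - 2057/4 = -67249/4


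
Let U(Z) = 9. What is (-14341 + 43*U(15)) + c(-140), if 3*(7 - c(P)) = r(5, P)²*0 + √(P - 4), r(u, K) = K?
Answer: -13947 - 4*I ≈ -13947.0 - 4.0*I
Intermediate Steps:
c(P) = 7 - √(-4 + P)/3 (c(P) = 7 - (P²*0 + √(P - 4))/3 = 7 - (0 + √(-4 + P))/3 = 7 - √(-4 + P)/3)
(-14341 + 43*U(15)) + c(-140) = (-14341 + 43*9) + (7 - √(-4 - 140)/3) = (-14341 + 387) + (7 - 4*I) = -13954 + (7 - 4*I) = -13947 - 4*I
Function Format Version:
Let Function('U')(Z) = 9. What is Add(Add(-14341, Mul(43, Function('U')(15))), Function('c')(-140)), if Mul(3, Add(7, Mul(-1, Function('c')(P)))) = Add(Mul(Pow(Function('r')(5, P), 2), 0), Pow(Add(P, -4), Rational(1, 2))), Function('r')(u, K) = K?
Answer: Add(-13947, Mul(-4, I)) ≈ Add(-13947., Mul(-4.0000, I))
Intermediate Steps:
Function('c')(P) = Add(7, Mul(Rational(-1, 3), Pow(Add(-4, P), Rational(1, 2)))) (Function('c')(P) = Add(7, Mul(Rational(-1, 3), Add(Mul(Pow(P, 2), 0), Pow(Add(P, -4), Rational(1, 2))))) = Add(7, Mul(Rational(-1, 3), Add(0, Pow(Add(-4, P), Rational(1, 2))))) = Add(7, Mul(Rational(-1, 3), Pow(Add(-4, P), Rational(1, 2)))))
Add(Add(-14341, Mul(43, Function('U')(15))), Function('c')(-140)) = Add(Add(-14341, Mul(43, 9)), Add(7, Mul(Rational(-1, 3), Pow(Add(-4, -140), Rational(1, 2))))) = Add(Add(-14341, 387), Add(7, Mul(Rational(-1, 3), Pow(-144, Rational(1, 2))))) = Add(-13954, Add(7, Mul(Rational(-1, 3), Mul(12, I)))) = Add(-13954, Add(7, Mul(-4, I))) = Add(-13947, Mul(-4, I))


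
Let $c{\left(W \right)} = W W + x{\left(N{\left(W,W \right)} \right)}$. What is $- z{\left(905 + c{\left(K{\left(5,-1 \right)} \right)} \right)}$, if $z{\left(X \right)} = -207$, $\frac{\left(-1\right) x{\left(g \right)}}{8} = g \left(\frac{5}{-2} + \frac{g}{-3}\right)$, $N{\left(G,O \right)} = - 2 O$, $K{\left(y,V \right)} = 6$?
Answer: $207$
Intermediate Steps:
$x{\left(g \right)} = - 8 g \left(- \frac{5}{2} - \frac{g}{3}\right)$ ($x{\left(g \right)} = - 8 g \left(\frac{5}{-2} + \frac{g}{-3}\right) = - 8 g \left(5 \left(- \frac{1}{2}\right) + g \left(- \frac{1}{3}\right)\right) = - 8 g \left(- \frac{5}{2} - \frac{g}{3}\right)$)
$c{\left(W \right)} = W^{2} - \frac{8 W \left(15 - 4 W\right)}{3}$ ($c{\left(W \right)} = W W + \frac{4 \left(- 2 W\right) \left(15 + 2 \left(- 2 W\right)\right)}{3} = W^{2} + \frac{4 \left(- 2 W\right) \left(15 - 4 W\right)}{3} = W^{2} - \frac{8 W \left(15 - 4 W\right)}{3}$)
$- z{\left(905 + c{\left(K{\left(5,-1 \right)} \right)} \right)} = \left(-1\right) \left(-207\right) = 207$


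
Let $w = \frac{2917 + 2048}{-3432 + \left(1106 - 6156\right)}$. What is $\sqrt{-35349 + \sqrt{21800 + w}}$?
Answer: $\frac{\sqrt{-2543159909076 + 8482 \sqrt{1568344150070}}}{8482} \approx 187.62 i$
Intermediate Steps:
$w = - \frac{4965}{8482}$ ($w = \frac{4965}{-3432 - 5050} = \frac{4965}{-8482} = 4965 \left(- \frac{1}{8482}\right) = - \frac{4965}{8482} \approx -0.58536$)
$\sqrt{-35349 + \sqrt{21800 + w}} = \sqrt{-35349 + \sqrt{21800 - \frac{4965}{8482}}} = \sqrt{-35349 + \sqrt{\frac{184902635}{8482}}} = \sqrt{-35349 + \frac{\sqrt{1568344150070}}{8482}}$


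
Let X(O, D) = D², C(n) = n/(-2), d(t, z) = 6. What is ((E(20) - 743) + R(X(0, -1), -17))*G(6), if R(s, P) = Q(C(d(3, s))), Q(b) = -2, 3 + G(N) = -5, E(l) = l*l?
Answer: 2760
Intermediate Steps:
C(n) = -n/2 (C(n) = n*(-½) = -n/2)
E(l) = l²
G(N) = -8 (G(N) = -3 - 5 = -8)
R(s, P) = -2
((E(20) - 743) + R(X(0, -1), -17))*G(6) = ((20² - 743) - 2)*(-8) = ((400 - 743) - 2)*(-8) = (-343 - 2)*(-8) = -345*(-8) = 2760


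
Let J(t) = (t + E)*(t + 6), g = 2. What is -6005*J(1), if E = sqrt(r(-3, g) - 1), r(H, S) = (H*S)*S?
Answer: -42035 - 42035*I*sqrt(13) ≈ -42035.0 - 1.5156e+5*I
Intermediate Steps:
r(H, S) = H*S**2
E = I*sqrt(13) (E = sqrt(-3*2**2 - 1) = sqrt(-3*4 - 1) = sqrt(-12 - 1) = sqrt(-13) = I*sqrt(13) ≈ 3.6056*I)
J(t) = (6 + t)*(t + I*sqrt(13)) (J(t) = (t + I*sqrt(13))*(t + 6) = (t + I*sqrt(13))*(6 + t) = (6 + t)*(t + I*sqrt(13)))
-6005*J(1) = -6005*(1**2 + 6*1 + 6*I*sqrt(13) + I*1*sqrt(13)) = -6005*(1 + 6 + 6*I*sqrt(13) + I*sqrt(13)) = -6005*(7 + 7*I*sqrt(13)) = -42035 - 42035*I*sqrt(13)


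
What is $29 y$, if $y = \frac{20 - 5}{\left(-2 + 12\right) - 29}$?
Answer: $- \frac{435}{19} \approx -22.895$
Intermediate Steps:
$y = - \frac{15}{19}$ ($y = \frac{15}{10 - 29} = \frac{15}{-19} = 15 \left(- \frac{1}{19}\right) = - \frac{15}{19} \approx -0.78947$)
$29 y = 29 \left(- \frac{15}{19}\right) = - \frac{435}{19}$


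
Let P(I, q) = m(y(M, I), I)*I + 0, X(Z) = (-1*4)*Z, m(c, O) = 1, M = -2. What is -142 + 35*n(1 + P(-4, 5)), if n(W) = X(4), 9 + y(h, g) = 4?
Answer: -702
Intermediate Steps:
y(h, g) = -5 (y(h, g) = -9 + 4 = -5)
X(Z) = -4*Z
P(I, q) = I (P(I, q) = 1*I + 0 = I + 0 = I)
n(W) = -16 (n(W) = -4*4 = -16)
-142 + 35*n(1 + P(-4, 5)) = -142 + 35*(-16) = -142 - 560 = -702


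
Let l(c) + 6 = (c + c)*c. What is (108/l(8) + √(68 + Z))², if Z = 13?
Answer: 363609/3721 ≈ 97.718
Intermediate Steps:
l(c) = -6 + 2*c² (l(c) = -6 + (c + c)*c = -6 + (2*c)*c = -6 + 2*c²)
(108/l(8) + √(68 + Z))² = (108/(-6 + 2*8²) + √(68 + 13))² = (108/(-6 + 2*64) + √81)² = (108/(-6 + 128) + 9)² = (108/122 + 9)² = (108*(1/122) + 9)² = (54/61 + 9)² = (603/61)² = 363609/3721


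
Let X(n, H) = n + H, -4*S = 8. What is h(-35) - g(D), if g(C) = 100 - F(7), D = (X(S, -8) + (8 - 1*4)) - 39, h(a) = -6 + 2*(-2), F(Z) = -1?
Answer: -111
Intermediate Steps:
S = -2 (S = -¼*8 = -2)
X(n, H) = H + n
h(a) = -10 (h(a) = -6 - 4 = -10)
D = -45 (D = ((-8 - 2) + (8 - 1*4)) - 39 = (-10 + (8 - 4)) - 39 = (-10 + 4) - 39 = -6 - 39 = -45)
g(C) = 101 (g(C) = 100 - 1*(-1) = 100 + 1 = 101)
h(-35) - g(D) = -10 - 1*101 = -10 - 101 = -111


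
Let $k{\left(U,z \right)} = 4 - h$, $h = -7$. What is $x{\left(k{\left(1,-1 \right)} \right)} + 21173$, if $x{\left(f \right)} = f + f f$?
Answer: $21305$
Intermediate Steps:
$k{\left(U,z \right)} = 11$ ($k{\left(U,z \right)} = 4 - -7 = 4 + 7 = 11$)
$x{\left(f \right)} = f + f^{2}$
$x{\left(k{\left(1,-1 \right)} \right)} + 21173 = 11 \left(1 + 11\right) + 21173 = 11 \cdot 12 + 21173 = 132 + 21173 = 21305$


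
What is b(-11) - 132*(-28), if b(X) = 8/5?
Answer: 18488/5 ≈ 3697.6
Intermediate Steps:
b(X) = 8/5 (b(X) = 8*(⅕) = 8/5)
b(-11) - 132*(-28) = 8/5 - 132*(-28) = 8/5 + 3696 = 18488/5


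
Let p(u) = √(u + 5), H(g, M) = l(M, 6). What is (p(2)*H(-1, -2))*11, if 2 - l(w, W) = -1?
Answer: 33*√7 ≈ 87.310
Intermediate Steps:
l(w, W) = 3 (l(w, W) = 2 - 1*(-1) = 2 + 1 = 3)
H(g, M) = 3
p(u) = √(5 + u)
(p(2)*H(-1, -2))*11 = (√(5 + 2)*3)*11 = (√7*3)*11 = (3*√7)*11 = 33*√7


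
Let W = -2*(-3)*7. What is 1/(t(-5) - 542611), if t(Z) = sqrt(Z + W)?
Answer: -542611/294426697284 - sqrt(37)/294426697284 ≈ -1.8430e-6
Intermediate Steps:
W = 42 (W = 6*7 = 42)
t(Z) = sqrt(42 + Z) (t(Z) = sqrt(Z + 42) = sqrt(42 + Z))
1/(t(-5) - 542611) = 1/(sqrt(42 - 5) - 542611) = 1/(sqrt(37) - 542611) = 1/(-542611 + sqrt(37))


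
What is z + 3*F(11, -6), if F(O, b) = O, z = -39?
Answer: -6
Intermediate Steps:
z + 3*F(11, -6) = -39 + 3*11 = -39 + 33 = -6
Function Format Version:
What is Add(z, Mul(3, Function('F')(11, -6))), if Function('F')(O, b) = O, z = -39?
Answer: -6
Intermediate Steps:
Add(z, Mul(3, Function('F')(11, -6))) = Add(-39, Mul(3, 11)) = Add(-39, 33) = -6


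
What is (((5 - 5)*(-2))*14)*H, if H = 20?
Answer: 0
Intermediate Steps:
(((5 - 5)*(-2))*14)*H = (((5 - 5)*(-2))*14)*20 = ((0*(-2))*14)*20 = (0*14)*20 = 0*20 = 0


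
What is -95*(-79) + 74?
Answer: 7579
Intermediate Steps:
-95*(-79) + 74 = 7505 + 74 = 7579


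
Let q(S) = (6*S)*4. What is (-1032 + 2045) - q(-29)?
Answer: 1709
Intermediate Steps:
q(S) = 24*S
(-1032 + 2045) - q(-29) = (-1032 + 2045) - 24*(-29) = 1013 - 1*(-696) = 1013 + 696 = 1709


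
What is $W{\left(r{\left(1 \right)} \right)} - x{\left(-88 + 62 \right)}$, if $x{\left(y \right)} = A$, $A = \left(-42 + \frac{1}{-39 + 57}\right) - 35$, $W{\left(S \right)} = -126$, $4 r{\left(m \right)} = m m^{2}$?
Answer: $- \frac{883}{18} \approx -49.056$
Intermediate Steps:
$r{\left(m \right)} = \frac{m^{3}}{4}$ ($r{\left(m \right)} = \frac{m m^{2}}{4} = \frac{m^{3}}{4}$)
$A = - \frac{1385}{18}$ ($A = \left(-42 + \frac{1}{18}\right) - 35 = - \frac{755}{18} - 35 = - \frac{1385}{18} \approx -76.944$)
$x{\left(y \right)} = - \frac{1385}{18}$
$W{\left(r{\left(1 \right)} \right)} - x{\left(-88 + 62 \right)} = -126 - - \frac{1385}{18} = -126 + \frac{1385}{18} = - \frac{883}{18}$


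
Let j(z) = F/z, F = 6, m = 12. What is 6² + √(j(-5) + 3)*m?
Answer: 36 + 36*√5/5 ≈ 52.100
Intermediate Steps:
j(z) = 6/z
6² + √(j(-5) + 3)*m = 6² + √(6/(-5) + 3)*12 = 36 + √(6*(-⅕) + 3)*12 = 36 + √(-6/5 + 3)*12 = 36 + √(9/5)*12 = 36 + (3*√5/5)*12 = 36 + 36*√5/5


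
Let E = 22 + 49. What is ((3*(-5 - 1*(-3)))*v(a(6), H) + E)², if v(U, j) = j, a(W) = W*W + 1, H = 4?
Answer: 2209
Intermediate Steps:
a(W) = 1 + W² (a(W) = W² + 1 = 1 + W²)
E = 71
((3*(-5 - 1*(-3)))*v(a(6), H) + E)² = ((3*(-5 - 1*(-3)))*4 + 71)² = ((3*(-5 + 3))*4 + 71)² = ((3*(-2))*4 + 71)² = (-6*4 + 71)² = (-24 + 71)² = 47² = 2209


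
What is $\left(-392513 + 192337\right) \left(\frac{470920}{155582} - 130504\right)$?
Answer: $\frac{2032146957811904}{77791} \approx 2.6123 \cdot 10^{10}$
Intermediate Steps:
$\left(-392513 + 192337\right) \left(\frac{470920}{155582} - 130504\right) = - 200176 \left(470920 \cdot \frac{1}{155582} - 130504\right) = - 200176 \left(\frac{235460}{77791} - 130504\right) = \left(-200176\right) \left(- \frac{10151801204}{77791}\right) = \frac{2032146957811904}{77791}$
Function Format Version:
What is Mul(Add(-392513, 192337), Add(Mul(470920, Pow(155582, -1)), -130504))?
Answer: Rational(2032146957811904, 77791) ≈ 2.6123e+10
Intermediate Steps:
Mul(Add(-392513, 192337), Add(Mul(470920, Pow(155582, -1)), -130504)) = Mul(-200176, Add(Mul(470920, Rational(1, 155582)), -130504)) = Mul(-200176, Add(Rational(235460, 77791), -130504)) = Mul(-200176, Rational(-10151801204, 77791)) = Rational(2032146957811904, 77791)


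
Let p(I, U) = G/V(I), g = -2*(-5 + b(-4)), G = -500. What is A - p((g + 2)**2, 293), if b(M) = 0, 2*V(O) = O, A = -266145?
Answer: -4790485/18 ≈ -2.6614e+5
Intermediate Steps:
V(O) = O/2
g = 10 (g = -2*(-5 + 0) = -2*(-5) = 10)
p(I, U) = -1000/I (p(I, U) = -500*2/I = -1000/I)
A - p((g + 2)**2, 293) = -266145 - (-1000)/((10 + 2)**2) = -266145 - (-1000)/(12**2) = -266145 - (-1000)/144 = -266145 - 1*(-125/18) = -266145 + 125/18 = -4790485/18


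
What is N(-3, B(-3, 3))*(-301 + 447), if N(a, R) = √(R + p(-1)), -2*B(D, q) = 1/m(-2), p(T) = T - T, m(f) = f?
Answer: 73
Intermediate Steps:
p(T) = 0
B(D, q) = ¼ (B(D, q) = -½/(-2) = -½*(-½) = ¼)
N(a, R) = √R (N(a, R) = √(R + 0) = √R)
N(-3, B(-3, 3))*(-301 + 447) = √(¼)*(-301 + 447) = (½)*146 = 73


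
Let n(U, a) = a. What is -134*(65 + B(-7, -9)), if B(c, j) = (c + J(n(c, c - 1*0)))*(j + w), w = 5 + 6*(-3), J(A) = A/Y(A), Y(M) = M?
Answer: -26398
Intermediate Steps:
J(A) = 1 (J(A) = A/A = 1)
w = -13 (w = 5 - 18 = -13)
B(c, j) = (1 + c)*(-13 + j) (B(c, j) = (c + 1)*(j - 13) = (1 + c)*(-13 + j))
-134*(65 + B(-7, -9)) = -134*(65 + (-13 - 9 - 13*(-7) - 7*(-9))) = -134*(65 + (-13 - 9 + 91 + 63)) = -134*(65 + 132) = -134*197 = -26398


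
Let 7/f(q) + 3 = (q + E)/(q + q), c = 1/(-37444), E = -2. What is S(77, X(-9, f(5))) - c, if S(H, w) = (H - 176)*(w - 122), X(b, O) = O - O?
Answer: 452248633/37444 ≈ 12078.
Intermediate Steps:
c = -1/37444 ≈ -2.6707e-5
f(q) = 7/(-3 + (-2 + q)/(2*q)) (f(q) = 7/(-3 + (q - 2)/(q + q)) = 7/(-3 + (-2 + q)/((2*q))) = 7/(-3 + (-2 + q)*(1/(2*q))) = 7/(-3 + (-2 + q)/(2*q)))
X(b, O) = 0
S(H, w) = (-176 + H)*(-122 + w)
S(77, X(-9, f(5))) - c = (21472 - 176*0 - 122*77 + 77*0) - 1*(-1/37444) = (21472 + 0 - 9394 + 0) + 1/37444 = 12078 + 1/37444 = 452248633/37444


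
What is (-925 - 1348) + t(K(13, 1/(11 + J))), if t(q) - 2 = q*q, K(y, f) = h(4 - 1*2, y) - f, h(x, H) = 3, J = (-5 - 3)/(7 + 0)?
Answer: -10772231/4761 ≈ -2262.6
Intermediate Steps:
J = -8/7 ≈ -1.1429
K(y, f) = 3 - f
t(q) = 2 + q**2 (t(q) = 2 + q*q = 2 + q**2)
(-925 - 1348) + t(K(13, 1/(11 + J))) = (-925 - 1348) + (2 + (3 - 1/(11 - 8/7))**2) = -2273 + (2 + (3 - 1/69/7)**2) = -2273 + (2 + (3 - 1*7/69)**2) = -2273 + (2 + (3 - 7/69)**2) = -2273 + (2 + (200/69)**2) = -2273 + (2 + 40000/4761) = -2273 + 49522/4761 = -10772231/4761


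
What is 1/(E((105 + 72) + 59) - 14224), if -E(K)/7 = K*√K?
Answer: 127/3944164 - 59*√59/7888328 ≈ -2.5251e-5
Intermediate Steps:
E(K) = -7*K^(3/2) (E(K) = -7*K*√K = -7*K^(3/2))
1/(E((105 + 72) + 59) - 14224) = 1/(-7*((105 + 72) + 59)^(3/2) - 14224) = 1/(-7*(177 + 59)^(3/2) - 14224) = 1/(-3304*√59 - 14224) = 1/(-14224 - 3304*√59)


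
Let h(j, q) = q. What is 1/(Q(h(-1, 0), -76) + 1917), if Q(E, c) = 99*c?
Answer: -1/5607 ≈ -0.00017835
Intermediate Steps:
1/(Q(h(-1, 0), -76) + 1917) = 1/(99*(-76) + 1917) = 1/(-7524 + 1917) = 1/(-5607) = -1/5607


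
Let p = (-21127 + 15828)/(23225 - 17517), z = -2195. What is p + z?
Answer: -12534359/5708 ≈ -2195.9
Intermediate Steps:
p = -5299/5708 ≈ -0.92835
p + z = -5299/5708 - 2195 = -12534359/5708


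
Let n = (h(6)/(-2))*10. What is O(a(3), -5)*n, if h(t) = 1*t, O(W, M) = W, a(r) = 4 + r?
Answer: -210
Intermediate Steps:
h(t) = t
n = -30 (n = (6/(-2))*10 = (6*(-1/2))*10 = -3*10 = -30)
O(a(3), -5)*n = (4 + 3)*(-30) = 7*(-30) = -210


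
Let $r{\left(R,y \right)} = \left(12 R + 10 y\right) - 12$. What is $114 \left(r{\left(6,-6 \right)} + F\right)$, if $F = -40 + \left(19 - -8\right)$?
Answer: $-1482$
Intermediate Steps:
$F = -13$ ($F = -40 + \left(19 + 8\right) = -40 + 27 = -13$)
$r{\left(R,y \right)} = -12 + 10 y + 12 R$ ($r{\left(R,y \right)} = \left(10 y + 12 R\right) - 12 = -12 + 10 y + 12 R$)
$114 \left(r{\left(6,-6 \right)} + F\right) = 114 \left(\left(-12 + 10 \left(-6\right) + 12 \cdot 6\right) - 13\right) = 114 \left(\left(-12 - 60 + 72\right) - 13\right) = 114 \left(0 - 13\right) = 114 \left(-13\right) = -1482$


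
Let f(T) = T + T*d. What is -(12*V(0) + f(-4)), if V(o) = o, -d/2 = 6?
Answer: -44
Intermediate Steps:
d = -12 (d = -2*6 = -12)
f(T) = -11*T (f(T) = T + T*(-12) = T - 12*T = -11*T)
-(12*V(0) + f(-4)) = -(12*0 - 11*(-4)) = -(0 + 44) = -1*44 = -44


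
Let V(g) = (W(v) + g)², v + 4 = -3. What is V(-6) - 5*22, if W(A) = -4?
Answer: -10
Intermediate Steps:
v = -7 (v = -4 - 3 = -7)
V(g) = (-4 + g)²
V(-6) - 5*22 = (-4 - 6)² - 5*22 = (-10)² - 110 = 100 - 110 = -10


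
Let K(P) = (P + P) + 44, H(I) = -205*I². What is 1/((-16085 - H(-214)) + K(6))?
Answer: 1/9372151 ≈ 1.0670e-7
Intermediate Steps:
K(P) = 44 + 2*P (K(P) = 2*P + 44 = 44 + 2*P)
1/((-16085 - H(-214)) + K(6)) = 1/((-16085 - (-205)*(-214)²) + (44 + 2*6)) = 1/((-16085 - (-205)*45796) + (44 + 12)) = 1/((-16085 - 1*(-9388180)) + 56) = 1/((-16085 + 9388180) + 56) = 1/(9372095 + 56) = 1/9372151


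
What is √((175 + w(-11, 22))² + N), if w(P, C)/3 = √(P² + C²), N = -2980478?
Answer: √(-2944408 + 11550*√5) ≈ 1708.4*I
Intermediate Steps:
w(P, C) = 3*√(C² + P²) (w(P, C) = 3*√(P² + C²) = 3*√(C² + P²))
√((175 + w(-11, 22))² + N) = √((175 + 3*√(22² + (-11)²))² - 2980478) = √((175 + 3*√(484 + 121))² - 2980478) = √((175 + 3*√605)² - 2980478) = √((175 + 3*(11*√5))² - 2980478) = √((175 + 33*√5)² - 2980478) = √(-2980478 + (175 + 33*√5)²)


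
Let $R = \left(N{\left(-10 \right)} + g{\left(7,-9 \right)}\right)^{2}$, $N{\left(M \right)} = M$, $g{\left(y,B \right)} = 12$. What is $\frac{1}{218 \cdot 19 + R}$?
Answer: $\frac{1}{4146} \approx 0.0002412$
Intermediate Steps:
$R = 4$ ($R = \left(-10 + 12\right)^{2} = 2^{2} = 4$)
$\frac{1}{218 \cdot 19 + R} = \frac{1}{218 \cdot 19 + 4} = \frac{1}{4142 + 4} = \frac{1}{4146}$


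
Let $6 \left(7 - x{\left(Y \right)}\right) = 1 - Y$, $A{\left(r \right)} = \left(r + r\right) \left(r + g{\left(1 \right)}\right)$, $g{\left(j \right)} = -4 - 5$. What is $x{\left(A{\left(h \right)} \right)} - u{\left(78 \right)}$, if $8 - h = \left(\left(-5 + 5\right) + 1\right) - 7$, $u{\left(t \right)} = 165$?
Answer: $- \frac{809}{6} \approx -134.83$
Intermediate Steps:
$g{\left(j \right)} = -9$
$h = 14$ ($h = 8 - \left(\left(\left(-5 + 5\right) + 1\right) - 7\right) = 8 - \left(\left(0 + 1\right) - 7\right) = 8 - \left(1 - 7\right) = 8 - -6 = 8 + 6 = 14$)
$A{\left(r \right)} = 2 r \left(-9 + r\right)$ ($A{\left(r \right)} = \left(r + r\right) \left(r - 9\right) = 2 r \left(-9 + r\right)$)
$x{\left(Y \right)} = \frac{41}{6} + \frac{Y}{6}$ ($x{\left(Y \right)} = 7 - \frac{1 - Y}{6} = 7 + \left(- \frac{1}{6} + \frac{Y}{6}\right) = \frac{41}{6} + \frac{Y}{6}$)
$x{\left(A{\left(h \right)} \right)} - u{\left(78 \right)} = \left(\frac{41}{6} + \frac{2 \cdot 14 \left(-9 + 14\right)}{6}\right) - 165 = \left(\frac{41}{6} + \frac{2 \cdot 14 \cdot 5}{6}\right) - 165 = \left(\frac{41}{6} + \frac{1}{6} \cdot 140\right) - 165 = \left(\frac{41}{6} + \frac{70}{3}\right) - 165 = \frac{181}{6} - 165 = - \frac{809}{6}$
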